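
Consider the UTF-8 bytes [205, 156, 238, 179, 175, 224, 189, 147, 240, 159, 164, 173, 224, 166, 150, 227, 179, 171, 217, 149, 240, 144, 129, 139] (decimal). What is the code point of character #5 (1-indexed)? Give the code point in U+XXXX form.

U+0996

Offset 0: leading byte 0xCD = 11001101 → 2-byte char #1 = CD 9C.
Offset 2: leading byte 0xEE = 11101110 → 3-byte char #2 = EE B3 AF.
Offset 5: leading byte 0xE0 = 11100000 → 3-byte char #3 = E0 BD 93.
Offset 8: leading byte 0xF0 = 11110000 → 4-byte char #4 = F0 9F A4 AD.
Offset 12: leading byte 0xE0 = 11100000 → 3-byte char #5 = E0 A6 96.
Leading byte 0xE0 = 11100000 matches 1110xxxx → 3-byte sequence.
Byte 1: 0xE0 = 11100000, payload 0000 (4 bits).
Byte 2: 0xA6 = 10100110 (10xxxxxx ✓), payload 100110.
Byte 3: 0x96 = 10010110 (10xxxxxx ✓), payload 010110.
Concatenate: 0000100110010110 = 0x996 (16 bits → U+0996).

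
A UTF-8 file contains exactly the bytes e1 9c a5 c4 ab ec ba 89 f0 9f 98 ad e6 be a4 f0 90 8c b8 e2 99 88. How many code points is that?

7

Byte at offset 0: 0xE1 = 11100001 → 3-byte char (#1). Advance 3.
Byte at offset 3: 0xC4 = 11000100 → 2-byte char (#2). Advance 2.
Byte at offset 5: 0xEC = 11101100 → 3-byte char (#3). Advance 3.
Byte at offset 8: 0xF0 = 11110000 → 4-byte char (#4). Advance 4.
Byte at offset 12: 0xE6 = 11100110 → 3-byte char (#5). Advance 3.
Byte at offset 15: 0xF0 = 11110000 → 4-byte char (#6). Advance 4.
Byte at offset 19: 0xE2 = 11100010 → 3-byte char (#7). Advance 3.
Reached end at offset 22 after 7 code points.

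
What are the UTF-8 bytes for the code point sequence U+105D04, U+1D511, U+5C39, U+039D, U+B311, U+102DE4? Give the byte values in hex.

F4 85 B4 84 F0 9D 94 91 E5 B0 B9 CE 9D EB 8C 91 F4 82 B7 A4

U+105D04: 4-byte form → F4 85 B4 84.
U+1D511: 4-byte form → F0 9D 94 91.
U+5C39: 3-byte form → E5 B0 B9.
U+039D: 2-byte form → CE 9D.
U+B311: 3-byte form → EB 8C 91.
U+102DE4: 4-byte form → F4 82 B7 A4.
Concatenated (20 bytes): F4 85 B4 84 F0 9D 94 91 E5 B0 B9 CE 9D EB 8C 91 F4 82 B7 A4.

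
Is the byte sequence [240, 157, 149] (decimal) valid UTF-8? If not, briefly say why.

Leading byte 0xF0 = 11110000 → 4-byte form, but only 3 bytes are present.

invalid (sequence truncated)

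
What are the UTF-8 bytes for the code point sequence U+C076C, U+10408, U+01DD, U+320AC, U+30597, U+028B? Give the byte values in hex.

F3 80 9D AC F0 90 90 88 C7 9D F0 B2 82 AC F0 B0 96 97 CA 8B

U+C076C: 4-byte form → F3 80 9D AC.
U+10408: 4-byte form → F0 90 90 88.
U+01DD: 2-byte form → C7 9D.
U+320AC: 4-byte form → F0 B2 82 AC.
U+30597: 4-byte form → F0 B0 96 97.
U+028B: 2-byte form → CA 8B.
Concatenated (20 bytes): F3 80 9D AC F0 90 90 88 C7 9D F0 B2 82 AC F0 B0 96 97 CA 8B.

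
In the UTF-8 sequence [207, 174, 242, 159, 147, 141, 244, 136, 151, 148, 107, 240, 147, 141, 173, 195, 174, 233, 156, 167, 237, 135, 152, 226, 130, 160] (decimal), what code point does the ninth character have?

Offset 0: leading byte 0xCF = 11001111 → 2-byte char #1 = CF AE.
Offset 2: leading byte 0xF2 = 11110010 → 4-byte char #2 = F2 9F 93 8D.
Offset 6: leading byte 0xF4 = 11110100 → 4-byte char #3 = F4 88 97 94.
Offset 10: leading byte 0x6B = 01101011 → 1-byte char #4 = 6B.
Offset 11: leading byte 0xF0 = 11110000 → 4-byte char #5 = F0 93 8D AD.
Offset 15: leading byte 0xC3 = 11000011 → 2-byte char #6 = C3 AE.
Offset 17: leading byte 0xE9 = 11101001 → 3-byte char #7 = E9 9C A7.
Offset 20: leading byte 0xED = 11101101 → 3-byte char #8 = ED 87 98.
Offset 23: leading byte 0xE2 = 11100010 → 3-byte char #9 = E2 82 A0.
Leading byte 0xE2 = 11100010 matches 1110xxxx → 3-byte sequence.
Byte 1: 0xE2 = 11100010, payload 0010 (4 bits).
Byte 2: 0x82 = 10000010 (10xxxxxx ✓), payload 000010.
Byte 3: 0xA0 = 10100000 (10xxxxxx ✓), payload 100000.
Concatenate: 0010000010100000 = 0x20A0 (16 bits → U+20A0).

U+20A0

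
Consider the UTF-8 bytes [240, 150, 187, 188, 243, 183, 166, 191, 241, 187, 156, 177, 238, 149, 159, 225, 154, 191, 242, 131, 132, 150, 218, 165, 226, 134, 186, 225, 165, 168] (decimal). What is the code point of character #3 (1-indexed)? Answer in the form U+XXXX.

Offset 0: leading byte 0xF0 = 11110000 → 4-byte char #1 = F0 96 BB BC.
Offset 4: leading byte 0xF3 = 11110011 → 4-byte char #2 = F3 B7 A6 BF.
Offset 8: leading byte 0xF1 = 11110001 → 4-byte char #3 = F1 BB 9C B1.
Leading byte 0xF1 = 11110001 matches 11110xxx → 4-byte sequence.
Byte 1: 0xF1 = 11110001, payload 001 (3 bits).
Byte 2: 0xBB = 10111011 (10xxxxxx ✓), payload 111011.
Byte 3: 0x9C = 10011100 (10xxxxxx ✓), payload 011100.
Byte 4: 0xB1 = 10110001 (10xxxxxx ✓), payload 110001.
Concatenate: 001111011011100110001 = 0x7B731 (21 bits → U+7B731).

U+7B731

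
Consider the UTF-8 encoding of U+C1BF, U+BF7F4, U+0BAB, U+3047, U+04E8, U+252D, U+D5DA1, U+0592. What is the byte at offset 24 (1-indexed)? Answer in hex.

1-indexed offset 24 is 0-indexed offset 23.
U+C1BF → 3-byte form EC 86 BF at offsets 0–2.
U+BF7F4 → 4-byte form F2 BF 9F B4 at offsets 3–6.
U+0BAB → 3-byte form E0 AE AB at offsets 7–9.
U+3047 → 3-byte form E3 81 87 at offsets 10–12.
U+04E8 → 2-byte form D3 A8 at offsets 13–14.
U+252D → 3-byte form E2 94 AD at offsets 15–17.
U+D5DA1 → 4-byte form F3 95 B6 A1 at offsets 18–21.
U+0592 → 2-byte form D6 92 at offsets 22–23.
Offset 23 falls in char 8's range; it's byte 2 of D6 92 = 0x92.

0x92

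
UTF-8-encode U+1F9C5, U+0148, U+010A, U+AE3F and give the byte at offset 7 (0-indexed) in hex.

U+1F9C5 → 4-byte form F0 9F A7 85 at offsets 0–3.
U+0148 → 2-byte form C5 88 at offsets 4–5.
U+010A → 2-byte form C4 8A at offsets 6–7.
Offset 7 falls in char 3's range; it's byte 2 of C4 8A = 0x8A.

0x8A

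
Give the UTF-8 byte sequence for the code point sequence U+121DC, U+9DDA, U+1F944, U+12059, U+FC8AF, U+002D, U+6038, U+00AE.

F0 92 87 9C E9 B7 9A F0 9F A5 84 F0 92 81 99 F3 BC A2 AF 2D E6 80 B8 C2 AE

U+121DC: 4-byte form → F0 92 87 9C.
U+9DDA: 3-byte form → E9 B7 9A.
U+1F944: 4-byte form → F0 9F A5 84.
U+12059: 4-byte form → F0 92 81 99.
U+FC8AF: 4-byte form → F3 BC A2 AF.
U+002D: 1-byte form → 2D.
U+6038: 3-byte form → E6 80 B8.
U+00AE: 2-byte form → C2 AE.
Concatenated (25 bytes): F0 92 87 9C E9 B7 9A F0 9F A5 84 F0 92 81 99 F3 BC A2 AF 2D E6 80 B8 C2 AE.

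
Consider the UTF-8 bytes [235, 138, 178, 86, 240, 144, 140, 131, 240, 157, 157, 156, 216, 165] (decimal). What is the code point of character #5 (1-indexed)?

U+0625

Offset 0: leading byte 0xEB = 11101011 → 3-byte char #1 = EB 8A B2.
Offset 3: leading byte 0x56 = 01010110 → 1-byte char #2 = 56.
Offset 4: leading byte 0xF0 = 11110000 → 4-byte char #3 = F0 90 8C 83.
Offset 8: leading byte 0xF0 = 11110000 → 4-byte char #4 = F0 9D 9D 9C.
Offset 12: leading byte 0xD8 = 11011000 → 2-byte char #5 = D8 A5.
Leading byte 0xD8 = 11011000 matches 110xxxxx → 2-byte sequence.
Byte 1: 0xD8 = 11011000, payload 11000 (5 bits).
Byte 2: 0xA5 = 10100101 (10xxxxxx ✓), payload 100101.
Concatenate: 11000100101 = 0x625 (11 bits → U+0625).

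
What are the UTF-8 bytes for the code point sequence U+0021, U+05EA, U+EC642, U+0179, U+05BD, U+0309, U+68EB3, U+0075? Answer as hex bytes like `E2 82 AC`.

U+0021: 1-byte form → 21.
U+05EA: 2-byte form → D7 AA.
U+EC642: 4-byte form → F3 AC 99 82.
U+0179: 2-byte form → C5 B9.
U+05BD: 2-byte form → D6 BD.
U+0309: 2-byte form → CC 89.
U+68EB3: 4-byte form → F1 A8 BA B3.
U+0075: 1-byte form → 75.
Concatenated (18 bytes): 21 D7 AA F3 AC 99 82 C5 B9 D6 BD CC 89 F1 A8 BA B3 75.

21 D7 AA F3 AC 99 82 C5 B9 D6 BD CC 89 F1 A8 BA B3 75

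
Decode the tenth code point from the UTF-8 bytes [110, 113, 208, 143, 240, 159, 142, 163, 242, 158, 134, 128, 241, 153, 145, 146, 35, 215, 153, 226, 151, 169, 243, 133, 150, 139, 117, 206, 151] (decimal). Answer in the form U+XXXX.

Offset 0: leading byte 0x6E = 01101110 → 1-byte char #1 = 6E.
Offset 1: leading byte 0x71 = 01110001 → 1-byte char #2 = 71.
Offset 2: leading byte 0xD0 = 11010000 → 2-byte char #3 = D0 8F.
Offset 4: leading byte 0xF0 = 11110000 → 4-byte char #4 = F0 9F 8E A3.
Offset 8: leading byte 0xF2 = 11110010 → 4-byte char #5 = F2 9E 86 80.
Offset 12: leading byte 0xF1 = 11110001 → 4-byte char #6 = F1 99 91 92.
Offset 16: leading byte 0x23 = 00100011 → 1-byte char #7 = 23.
Offset 17: leading byte 0xD7 = 11010111 → 2-byte char #8 = D7 99.
Offset 19: leading byte 0xE2 = 11100010 → 3-byte char #9 = E2 97 A9.
Offset 22: leading byte 0xF3 = 11110011 → 4-byte char #10 = F3 85 96 8B.
Leading byte 0xF3 = 11110011 matches 11110xxx → 4-byte sequence.
Byte 1: 0xF3 = 11110011, payload 011 (3 bits).
Byte 2: 0x85 = 10000101 (10xxxxxx ✓), payload 000101.
Byte 3: 0x96 = 10010110 (10xxxxxx ✓), payload 010110.
Byte 4: 0x8B = 10001011 (10xxxxxx ✓), payload 001011.
Concatenate: 011000101010110001011 = 0xC558B (21 bits → U+C558B).

U+C558B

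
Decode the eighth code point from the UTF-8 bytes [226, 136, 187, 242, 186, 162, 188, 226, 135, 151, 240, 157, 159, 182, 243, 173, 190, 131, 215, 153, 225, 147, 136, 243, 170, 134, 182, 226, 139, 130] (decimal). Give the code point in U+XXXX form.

Offset 0: leading byte 0xE2 = 11100010 → 3-byte char #1 = E2 88 BB.
Offset 3: leading byte 0xF2 = 11110010 → 4-byte char #2 = F2 BA A2 BC.
Offset 7: leading byte 0xE2 = 11100010 → 3-byte char #3 = E2 87 97.
Offset 10: leading byte 0xF0 = 11110000 → 4-byte char #4 = F0 9D 9F B6.
Offset 14: leading byte 0xF3 = 11110011 → 4-byte char #5 = F3 AD BE 83.
Offset 18: leading byte 0xD7 = 11010111 → 2-byte char #6 = D7 99.
Offset 20: leading byte 0xE1 = 11100001 → 3-byte char #7 = E1 93 88.
Offset 23: leading byte 0xF3 = 11110011 → 4-byte char #8 = F3 AA 86 B6.
Leading byte 0xF3 = 11110011 matches 11110xxx → 4-byte sequence.
Byte 1: 0xF3 = 11110011, payload 011 (3 bits).
Byte 2: 0xAA = 10101010 (10xxxxxx ✓), payload 101010.
Byte 3: 0x86 = 10000110 (10xxxxxx ✓), payload 000110.
Byte 4: 0xB6 = 10110110 (10xxxxxx ✓), payload 110110.
Concatenate: 011101010000110110110 = 0xEA1B6 (21 bits → U+EA1B6).

U+EA1B6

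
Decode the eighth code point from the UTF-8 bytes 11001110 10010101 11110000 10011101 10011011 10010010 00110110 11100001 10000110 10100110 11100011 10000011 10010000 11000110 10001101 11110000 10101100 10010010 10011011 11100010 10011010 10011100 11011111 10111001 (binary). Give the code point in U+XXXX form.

Offset 0: leading byte 0xCE = 11001110 → 2-byte char #1 = CE 95.
Offset 2: leading byte 0xF0 = 11110000 → 4-byte char #2 = F0 9D 9B 92.
Offset 6: leading byte 0x36 = 00110110 → 1-byte char #3 = 36.
Offset 7: leading byte 0xE1 = 11100001 → 3-byte char #4 = E1 86 A6.
Offset 10: leading byte 0xE3 = 11100011 → 3-byte char #5 = E3 83 90.
Offset 13: leading byte 0xC6 = 11000110 → 2-byte char #6 = C6 8D.
Offset 15: leading byte 0xF0 = 11110000 → 4-byte char #7 = F0 AC 92 9B.
Offset 19: leading byte 0xE2 = 11100010 → 3-byte char #8 = E2 9A 9C.
Leading byte 0xE2 = 11100010 matches 1110xxxx → 3-byte sequence.
Byte 1: 0xE2 = 11100010, payload 0010 (4 bits).
Byte 2: 0x9A = 10011010 (10xxxxxx ✓), payload 011010.
Byte 3: 0x9C = 10011100 (10xxxxxx ✓), payload 011100.
Concatenate: 0010011010011100 = 0x269C (16 bits → U+269C).

U+269C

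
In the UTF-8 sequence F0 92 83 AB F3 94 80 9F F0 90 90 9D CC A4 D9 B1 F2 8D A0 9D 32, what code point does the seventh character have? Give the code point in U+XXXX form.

Offset 0: leading byte 0xF0 = 11110000 → 4-byte char #1 = F0 92 83 AB.
Offset 4: leading byte 0xF3 = 11110011 → 4-byte char #2 = F3 94 80 9F.
Offset 8: leading byte 0xF0 = 11110000 → 4-byte char #3 = F0 90 90 9D.
Offset 12: leading byte 0xCC = 11001100 → 2-byte char #4 = CC A4.
Offset 14: leading byte 0xD9 = 11011001 → 2-byte char #5 = D9 B1.
Offset 16: leading byte 0xF2 = 11110010 → 4-byte char #6 = F2 8D A0 9D.
Offset 20: leading byte 0x32 = 00110010 → 1-byte char #7 = 32.
Leading byte 0x32 = 00110010 matches 0xxxxxxx → 1-byte sequence.
Byte 1: 0x32 = 00110010, payload 0110010 (7 bits).
Concatenate: 0110010 = 0x32 (7 bits → U+0032).

U+0032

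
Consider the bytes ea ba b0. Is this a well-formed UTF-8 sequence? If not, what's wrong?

valid

Leading byte 0xEA = 11101010 → 3-byte form.
Continuation bytes 0xBA=10111010, 0xB0=10110000 all match 10xxxxxx.
Decoded value 0xAEB0 is ≥ 0x800 (shortest form) and not a surrogate.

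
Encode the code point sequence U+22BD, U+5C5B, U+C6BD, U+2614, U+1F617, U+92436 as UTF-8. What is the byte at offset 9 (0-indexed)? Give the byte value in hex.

U+22BD → 3-byte form E2 8A BD at offsets 0–2.
U+5C5B → 3-byte form E5 B1 9B at offsets 3–5.
U+C6BD → 3-byte form EC 9A BD at offsets 6–8.
U+2614 → 3-byte form E2 98 94 at offsets 9–11.
Offset 9 falls in char 4's range; it's byte 1 of E2 98 94 = 0xE2.

0xE2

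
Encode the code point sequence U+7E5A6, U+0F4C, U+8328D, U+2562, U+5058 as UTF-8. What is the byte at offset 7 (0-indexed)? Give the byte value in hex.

U+7E5A6 → 4-byte form F1 BE 96 A6 at offsets 0–3.
U+0F4C → 3-byte form E0 BD 8C at offsets 4–6.
U+8328D → 4-byte form F2 83 8A 8D at offsets 7–10.
Offset 7 falls in char 3's range; it's byte 1 of F2 83 8A 8D = 0xF2.

0xF2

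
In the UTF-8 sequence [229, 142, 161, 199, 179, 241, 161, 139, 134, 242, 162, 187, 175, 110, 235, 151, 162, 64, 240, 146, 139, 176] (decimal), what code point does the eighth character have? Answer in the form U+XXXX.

U+122F0

Offset 0: leading byte 0xE5 = 11100101 → 3-byte char #1 = E5 8E A1.
Offset 3: leading byte 0xC7 = 11000111 → 2-byte char #2 = C7 B3.
Offset 5: leading byte 0xF1 = 11110001 → 4-byte char #3 = F1 A1 8B 86.
Offset 9: leading byte 0xF2 = 11110010 → 4-byte char #4 = F2 A2 BB AF.
Offset 13: leading byte 0x6E = 01101110 → 1-byte char #5 = 6E.
Offset 14: leading byte 0xEB = 11101011 → 3-byte char #6 = EB 97 A2.
Offset 17: leading byte 0x40 = 01000000 → 1-byte char #7 = 40.
Offset 18: leading byte 0xF0 = 11110000 → 4-byte char #8 = F0 92 8B B0.
Leading byte 0xF0 = 11110000 matches 11110xxx → 4-byte sequence.
Byte 1: 0xF0 = 11110000, payload 000 (3 bits).
Byte 2: 0x92 = 10010010 (10xxxxxx ✓), payload 010010.
Byte 3: 0x8B = 10001011 (10xxxxxx ✓), payload 001011.
Byte 4: 0xB0 = 10110000 (10xxxxxx ✓), payload 110000.
Concatenate: 000010010001011110000 = 0x122F0 (21 bits → U+122F0).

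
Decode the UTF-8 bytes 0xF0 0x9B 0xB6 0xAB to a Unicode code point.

Leading byte 0xF0 = 11110000 matches 11110xxx → 4-byte sequence.
Byte 1: 0xF0 = 11110000, payload 000 (3 bits).
Byte 2: 0x9B = 10011011 (10xxxxxx ✓), payload 011011.
Byte 3: 0xB6 = 10110110 (10xxxxxx ✓), payload 110110.
Byte 4: 0xAB = 10101011 (10xxxxxx ✓), payload 101011.
Concatenate: 000011011110110101011 = 0x1BDAB (21 bits → U+1BDAB).

U+1BDAB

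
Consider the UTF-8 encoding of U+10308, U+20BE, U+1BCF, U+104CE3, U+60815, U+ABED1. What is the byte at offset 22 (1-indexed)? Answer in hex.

0x91

1-indexed offset 22 is 0-indexed offset 21.
U+10308 → 4-byte form F0 90 8C 88 at offsets 0–3.
U+20BE → 3-byte form E2 82 BE at offsets 4–6.
U+1BCF → 3-byte form E1 AF 8F at offsets 7–9.
U+104CE3 → 4-byte form F4 84 B3 A3 at offsets 10–13.
U+60815 → 4-byte form F1 A0 A0 95 at offsets 14–17.
U+ABED1 → 4-byte form F2 AB BB 91 at offsets 18–21.
Offset 21 falls in char 6's range; it's byte 4 of F2 AB BB 91 = 0x91.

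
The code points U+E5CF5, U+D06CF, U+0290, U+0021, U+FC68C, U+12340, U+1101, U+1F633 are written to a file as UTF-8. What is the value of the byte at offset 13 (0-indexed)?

U+E5CF5 → 4-byte form F3 A5 B3 B5 at offsets 0–3.
U+D06CF → 4-byte form F3 90 9B 8F at offsets 4–7.
U+0290 → 2-byte form CA 90 at offsets 8–9.
U+0021 → 1-byte form 21 at offsets 10–10.
U+FC68C → 4-byte form F3 BC 9A 8C at offsets 11–14.
Offset 13 falls in char 5's range; it's byte 3 of F3 BC 9A 8C = 0x9A.

0x9A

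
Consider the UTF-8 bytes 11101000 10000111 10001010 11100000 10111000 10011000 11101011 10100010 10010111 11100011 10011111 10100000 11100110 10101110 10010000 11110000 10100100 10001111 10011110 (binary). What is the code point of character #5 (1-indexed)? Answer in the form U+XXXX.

U+6B90

Offset 0: leading byte 0xE8 = 11101000 → 3-byte char #1 = E8 87 8A.
Offset 3: leading byte 0xE0 = 11100000 → 3-byte char #2 = E0 B8 98.
Offset 6: leading byte 0xEB = 11101011 → 3-byte char #3 = EB A2 97.
Offset 9: leading byte 0xE3 = 11100011 → 3-byte char #4 = E3 9F A0.
Offset 12: leading byte 0xE6 = 11100110 → 3-byte char #5 = E6 AE 90.
Leading byte 0xE6 = 11100110 matches 1110xxxx → 3-byte sequence.
Byte 1: 0xE6 = 11100110, payload 0110 (4 bits).
Byte 2: 0xAE = 10101110 (10xxxxxx ✓), payload 101110.
Byte 3: 0x90 = 10010000 (10xxxxxx ✓), payload 010000.
Concatenate: 0110101110010000 = 0x6B90 (16 bits → U+6B90).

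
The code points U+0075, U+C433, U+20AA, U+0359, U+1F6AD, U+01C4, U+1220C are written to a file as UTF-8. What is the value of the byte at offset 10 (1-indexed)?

1-indexed offset 10 is 0-indexed offset 9.
U+0075 → 1-byte form 75 at offsets 0–0.
U+C433 → 3-byte form EC 90 B3 at offsets 1–3.
U+20AA → 3-byte form E2 82 AA at offsets 4–6.
U+0359 → 2-byte form CD 99 at offsets 7–8.
U+1F6AD → 4-byte form F0 9F 9A AD at offsets 9–12.
Offset 9 falls in char 5's range; it's byte 1 of F0 9F 9A AD = 0xF0.

0xF0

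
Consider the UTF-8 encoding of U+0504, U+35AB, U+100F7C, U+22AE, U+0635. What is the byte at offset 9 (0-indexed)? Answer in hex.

0xE2

U+0504 → 2-byte form D4 84 at offsets 0–1.
U+35AB → 3-byte form E3 96 AB at offsets 2–4.
U+100F7C → 4-byte form F4 80 BD BC at offsets 5–8.
U+22AE → 3-byte form E2 8A AE at offsets 9–11.
Offset 9 falls in char 4's range; it's byte 1 of E2 8A AE = 0xE2.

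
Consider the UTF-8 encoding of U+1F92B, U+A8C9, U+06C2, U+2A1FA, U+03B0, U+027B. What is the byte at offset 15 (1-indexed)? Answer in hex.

0xB0

1-indexed offset 15 is 0-indexed offset 14.
U+1F92B → 4-byte form F0 9F A4 AB at offsets 0–3.
U+A8C9 → 3-byte form EA A3 89 at offsets 4–6.
U+06C2 → 2-byte form DB 82 at offsets 7–8.
U+2A1FA → 4-byte form F0 AA 87 BA at offsets 9–12.
U+03B0 → 2-byte form CE B0 at offsets 13–14.
Offset 14 falls in char 5's range; it's byte 2 of CE B0 = 0xB0.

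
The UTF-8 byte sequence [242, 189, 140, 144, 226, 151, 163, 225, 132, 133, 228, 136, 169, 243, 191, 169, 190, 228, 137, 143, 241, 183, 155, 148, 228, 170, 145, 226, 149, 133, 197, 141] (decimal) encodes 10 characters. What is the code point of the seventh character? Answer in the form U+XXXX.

U+776D4

Offset 0: leading byte 0xF2 = 11110010 → 4-byte char #1 = F2 BD 8C 90.
Offset 4: leading byte 0xE2 = 11100010 → 3-byte char #2 = E2 97 A3.
Offset 7: leading byte 0xE1 = 11100001 → 3-byte char #3 = E1 84 85.
Offset 10: leading byte 0xE4 = 11100100 → 3-byte char #4 = E4 88 A9.
Offset 13: leading byte 0xF3 = 11110011 → 4-byte char #5 = F3 BF A9 BE.
Offset 17: leading byte 0xE4 = 11100100 → 3-byte char #6 = E4 89 8F.
Offset 20: leading byte 0xF1 = 11110001 → 4-byte char #7 = F1 B7 9B 94.
Leading byte 0xF1 = 11110001 matches 11110xxx → 4-byte sequence.
Byte 1: 0xF1 = 11110001, payload 001 (3 bits).
Byte 2: 0xB7 = 10110111 (10xxxxxx ✓), payload 110111.
Byte 3: 0x9B = 10011011 (10xxxxxx ✓), payload 011011.
Byte 4: 0x94 = 10010100 (10xxxxxx ✓), payload 010100.
Concatenate: 001110111011011010100 = 0x776D4 (21 bits → U+776D4).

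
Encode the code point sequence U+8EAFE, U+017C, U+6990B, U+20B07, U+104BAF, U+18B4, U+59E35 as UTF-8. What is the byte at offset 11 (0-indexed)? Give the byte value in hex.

U+8EAFE → 4-byte form F2 8E AB BE at offsets 0–3.
U+017C → 2-byte form C5 BC at offsets 4–5.
U+6990B → 4-byte form F1 A9 A4 8B at offsets 6–9.
U+20B07 → 4-byte form F0 A0 AC 87 at offsets 10–13.
Offset 11 falls in char 4's range; it's byte 2 of F0 A0 AC 87 = 0xA0.

0xA0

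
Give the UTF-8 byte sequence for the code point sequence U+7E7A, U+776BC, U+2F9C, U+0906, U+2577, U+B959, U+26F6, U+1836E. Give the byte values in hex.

U+7E7A: 3-byte form → E7 B9 BA.
U+776BC: 4-byte form → F1 B7 9A BC.
U+2F9C: 3-byte form → E2 BE 9C.
U+0906: 3-byte form → E0 A4 86.
U+2577: 3-byte form → E2 95 B7.
U+B959: 3-byte form → EB A5 99.
U+26F6: 3-byte form → E2 9B B6.
U+1836E: 4-byte form → F0 98 8D AE.
Concatenated (26 bytes): E7 B9 BA F1 B7 9A BC E2 BE 9C E0 A4 86 E2 95 B7 EB A5 99 E2 9B B6 F0 98 8D AE.

E7 B9 BA F1 B7 9A BC E2 BE 9C E0 A4 86 E2 95 B7 EB A5 99 E2 9B B6 F0 98 8D AE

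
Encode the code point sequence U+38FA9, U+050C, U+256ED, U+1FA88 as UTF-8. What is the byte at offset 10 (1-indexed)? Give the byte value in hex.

0xAD

1-indexed offset 10 is 0-indexed offset 9.
U+38FA9 → 4-byte form F0 B8 BE A9 at offsets 0–3.
U+050C → 2-byte form D4 8C at offsets 4–5.
U+256ED → 4-byte form F0 A5 9B AD at offsets 6–9.
Offset 9 falls in char 3's range; it's byte 4 of F0 A5 9B AD = 0xAD.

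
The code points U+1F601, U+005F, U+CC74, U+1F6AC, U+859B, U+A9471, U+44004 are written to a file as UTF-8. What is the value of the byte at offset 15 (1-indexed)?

0x9B

1-indexed offset 15 is 0-indexed offset 14.
U+1F601 → 4-byte form F0 9F 98 81 at offsets 0–3.
U+005F → 1-byte form 5F at offsets 4–4.
U+CC74 → 3-byte form EC B1 B4 at offsets 5–7.
U+1F6AC → 4-byte form F0 9F 9A AC at offsets 8–11.
U+859B → 3-byte form E8 96 9B at offsets 12–14.
Offset 14 falls in char 5's range; it's byte 3 of E8 96 9B = 0x9B.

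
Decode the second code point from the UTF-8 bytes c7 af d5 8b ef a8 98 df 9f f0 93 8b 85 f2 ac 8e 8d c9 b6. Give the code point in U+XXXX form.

U+054B

Offset 0: leading byte 0xC7 = 11000111 → 2-byte char #1 = C7 AF.
Offset 2: leading byte 0xD5 = 11010101 → 2-byte char #2 = D5 8B.
Leading byte 0xD5 = 11010101 matches 110xxxxx → 2-byte sequence.
Byte 1: 0xD5 = 11010101, payload 10101 (5 bits).
Byte 2: 0x8B = 10001011 (10xxxxxx ✓), payload 001011.
Concatenate: 10101001011 = 0x54B (11 bits → U+054B).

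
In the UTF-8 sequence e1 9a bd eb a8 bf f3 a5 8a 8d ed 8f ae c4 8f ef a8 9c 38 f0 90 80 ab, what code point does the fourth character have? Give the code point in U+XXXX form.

U+D3EE

Offset 0: leading byte 0xE1 = 11100001 → 3-byte char #1 = E1 9A BD.
Offset 3: leading byte 0xEB = 11101011 → 3-byte char #2 = EB A8 BF.
Offset 6: leading byte 0xF3 = 11110011 → 4-byte char #3 = F3 A5 8A 8D.
Offset 10: leading byte 0xED = 11101101 → 3-byte char #4 = ED 8F AE.
Leading byte 0xED = 11101101 matches 1110xxxx → 3-byte sequence.
Byte 1: 0xED = 11101101, payload 1101 (4 bits).
Byte 2: 0x8F = 10001111 (10xxxxxx ✓), payload 001111.
Byte 3: 0xAE = 10101110 (10xxxxxx ✓), payload 101110.
Concatenate: 1101001111101110 = 0xD3EE (16 bits → U+D3EE).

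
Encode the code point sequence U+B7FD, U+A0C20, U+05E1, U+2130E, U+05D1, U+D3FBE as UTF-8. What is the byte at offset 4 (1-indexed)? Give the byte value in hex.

0xF2

1-indexed offset 4 is 0-indexed offset 3.
U+B7FD → 3-byte form EB 9F BD at offsets 0–2.
U+A0C20 → 4-byte form F2 A0 B0 A0 at offsets 3–6.
Offset 3 falls in char 2's range; it's byte 1 of F2 A0 B0 A0 = 0xF2.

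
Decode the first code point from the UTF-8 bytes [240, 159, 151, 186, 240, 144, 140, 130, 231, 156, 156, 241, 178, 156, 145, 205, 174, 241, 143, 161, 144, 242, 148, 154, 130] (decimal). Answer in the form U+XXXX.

U+1F5FA

Offset 0: leading byte 0xF0 = 11110000 → 4-byte char #1 = F0 9F 97 BA.
Leading byte 0xF0 = 11110000 matches 11110xxx → 4-byte sequence.
Byte 1: 0xF0 = 11110000, payload 000 (3 bits).
Byte 2: 0x9F = 10011111 (10xxxxxx ✓), payload 011111.
Byte 3: 0x97 = 10010111 (10xxxxxx ✓), payload 010111.
Byte 4: 0xBA = 10111010 (10xxxxxx ✓), payload 111010.
Concatenate: 000011111010111111010 = 0x1F5FA (21 bits → U+1F5FA).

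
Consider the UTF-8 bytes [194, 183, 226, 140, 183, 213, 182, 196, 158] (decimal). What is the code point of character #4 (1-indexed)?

U+011E

Offset 0: leading byte 0xC2 = 11000010 → 2-byte char #1 = C2 B7.
Offset 2: leading byte 0xE2 = 11100010 → 3-byte char #2 = E2 8C B7.
Offset 5: leading byte 0xD5 = 11010101 → 2-byte char #3 = D5 B6.
Offset 7: leading byte 0xC4 = 11000100 → 2-byte char #4 = C4 9E.
Leading byte 0xC4 = 11000100 matches 110xxxxx → 2-byte sequence.
Byte 1: 0xC4 = 11000100, payload 00100 (5 bits).
Byte 2: 0x9E = 10011110 (10xxxxxx ✓), payload 011110.
Concatenate: 00100011110 = 0x11E (11 bits → U+011E).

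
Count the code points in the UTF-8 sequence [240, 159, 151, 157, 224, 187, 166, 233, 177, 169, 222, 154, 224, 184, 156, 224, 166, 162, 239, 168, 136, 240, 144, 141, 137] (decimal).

8

Byte at offset 0: 0xF0 = 11110000 → 4-byte char (#1). Advance 4.
Byte at offset 4: 0xE0 = 11100000 → 3-byte char (#2). Advance 3.
Byte at offset 7: 0xE9 = 11101001 → 3-byte char (#3). Advance 3.
Byte at offset 10: 0xDE = 11011110 → 2-byte char (#4). Advance 2.
Byte at offset 12: 0xE0 = 11100000 → 3-byte char (#5). Advance 3.
Byte at offset 15: 0xE0 = 11100000 → 3-byte char (#6). Advance 3.
Byte at offset 18: 0xEF = 11101111 → 3-byte char (#7). Advance 3.
Byte at offset 21: 0xF0 = 11110000 → 4-byte char (#8). Advance 4.
Reached end at offset 25 after 8 code points.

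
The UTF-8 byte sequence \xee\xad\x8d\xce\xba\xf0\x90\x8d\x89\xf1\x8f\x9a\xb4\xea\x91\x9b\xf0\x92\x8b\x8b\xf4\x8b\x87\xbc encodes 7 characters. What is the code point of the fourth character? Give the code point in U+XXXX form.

U+4F6B4

Offset 0: leading byte 0xEE = 11101110 → 3-byte char #1 = EE AD 8D.
Offset 3: leading byte 0xCE = 11001110 → 2-byte char #2 = CE BA.
Offset 5: leading byte 0xF0 = 11110000 → 4-byte char #3 = F0 90 8D 89.
Offset 9: leading byte 0xF1 = 11110001 → 4-byte char #4 = F1 8F 9A B4.
Leading byte 0xF1 = 11110001 matches 11110xxx → 4-byte sequence.
Byte 1: 0xF1 = 11110001, payload 001 (3 bits).
Byte 2: 0x8F = 10001111 (10xxxxxx ✓), payload 001111.
Byte 3: 0x9A = 10011010 (10xxxxxx ✓), payload 011010.
Byte 4: 0xB4 = 10110100 (10xxxxxx ✓), payload 110100.
Concatenate: 001001111011010110100 = 0x4F6B4 (21 bits → U+4F6B4).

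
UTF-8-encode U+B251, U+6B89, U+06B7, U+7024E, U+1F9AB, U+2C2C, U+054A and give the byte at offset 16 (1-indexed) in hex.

0xAB

1-indexed offset 16 is 0-indexed offset 15.
U+B251 → 3-byte form EB 89 91 at offsets 0–2.
U+6B89 → 3-byte form E6 AE 89 at offsets 3–5.
U+06B7 → 2-byte form DA B7 at offsets 6–7.
U+7024E → 4-byte form F1 B0 89 8E at offsets 8–11.
U+1F9AB → 4-byte form F0 9F A6 AB at offsets 12–15.
Offset 15 falls in char 5's range; it's byte 4 of F0 9F A6 AB = 0xAB.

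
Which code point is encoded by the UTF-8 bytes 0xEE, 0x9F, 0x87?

Leading byte 0xEE = 11101110 matches 1110xxxx → 3-byte sequence.
Byte 1: 0xEE = 11101110, payload 1110 (4 bits).
Byte 2: 0x9F = 10011111 (10xxxxxx ✓), payload 011111.
Byte 3: 0x87 = 10000111 (10xxxxxx ✓), payload 000111.
Concatenate: 1110011111000111 = 0xE7C7 (16 bits → U+E7C7).

U+E7C7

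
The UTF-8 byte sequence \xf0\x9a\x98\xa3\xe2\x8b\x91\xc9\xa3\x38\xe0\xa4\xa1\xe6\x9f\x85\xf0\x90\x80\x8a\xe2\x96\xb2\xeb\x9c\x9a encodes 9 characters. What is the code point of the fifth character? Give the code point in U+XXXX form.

U+0921

Offset 0: leading byte 0xF0 = 11110000 → 4-byte char #1 = F0 9A 98 A3.
Offset 4: leading byte 0xE2 = 11100010 → 3-byte char #2 = E2 8B 91.
Offset 7: leading byte 0xC9 = 11001001 → 2-byte char #3 = C9 A3.
Offset 9: leading byte 0x38 = 00111000 → 1-byte char #4 = 38.
Offset 10: leading byte 0xE0 = 11100000 → 3-byte char #5 = E0 A4 A1.
Leading byte 0xE0 = 11100000 matches 1110xxxx → 3-byte sequence.
Byte 1: 0xE0 = 11100000, payload 0000 (4 bits).
Byte 2: 0xA4 = 10100100 (10xxxxxx ✓), payload 100100.
Byte 3: 0xA1 = 10100001 (10xxxxxx ✓), payload 100001.
Concatenate: 0000100100100001 = 0x921 (16 bits → U+0921).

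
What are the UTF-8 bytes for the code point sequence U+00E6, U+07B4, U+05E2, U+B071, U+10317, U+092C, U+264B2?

C3 A6 DE B4 D7 A2 EB 81 B1 F0 90 8C 97 E0 A4 AC F0 A6 92 B2

U+00E6: 2-byte form → C3 A6.
U+07B4: 2-byte form → DE B4.
U+05E2: 2-byte form → D7 A2.
U+B071: 3-byte form → EB 81 B1.
U+10317: 4-byte form → F0 90 8C 97.
U+092C: 3-byte form → E0 A4 AC.
U+264B2: 4-byte form → F0 A6 92 B2.
Concatenated (20 bytes): C3 A6 DE B4 D7 A2 EB 81 B1 F0 90 8C 97 E0 A4 AC F0 A6 92 B2.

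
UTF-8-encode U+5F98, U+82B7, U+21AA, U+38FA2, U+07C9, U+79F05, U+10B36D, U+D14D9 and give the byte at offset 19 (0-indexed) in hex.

U+5F98 → 3-byte form E5 BE 98 at offsets 0–2.
U+82B7 → 3-byte form E8 8A B7 at offsets 3–5.
U+21AA → 3-byte form E2 86 AA at offsets 6–8.
U+38FA2 → 4-byte form F0 B8 BE A2 at offsets 9–12.
U+07C9 → 2-byte form DF 89 at offsets 13–14.
U+79F05 → 4-byte form F1 B9 BC 85 at offsets 15–18.
U+10B36D → 4-byte form F4 8B 8D AD at offsets 19–22.
Offset 19 falls in char 7's range; it's byte 1 of F4 8B 8D AD = 0xF4.

0xF4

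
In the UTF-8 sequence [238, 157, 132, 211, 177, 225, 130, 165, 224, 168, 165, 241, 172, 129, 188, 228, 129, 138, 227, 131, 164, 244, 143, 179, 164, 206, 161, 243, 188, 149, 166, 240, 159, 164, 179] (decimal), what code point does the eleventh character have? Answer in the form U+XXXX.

U+1F933

Offset 0: leading byte 0xEE = 11101110 → 3-byte char #1 = EE 9D 84.
Offset 3: leading byte 0xD3 = 11010011 → 2-byte char #2 = D3 B1.
Offset 5: leading byte 0xE1 = 11100001 → 3-byte char #3 = E1 82 A5.
Offset 8: leading byte 0xE0 = 11100000 → 3-byte char #4 = E0 A8 A5.
Offset 11: leading byte 0xF1 = 11110001 → 4-byte char #5 = F1 AC 81 BC.
Offset 15: leading byte 0xE4 = 11100100 → 3-byte char #6 = E4 81 8A.
Offset 18: leading byte 0xE3 = 11100011 → 3-byte char #7 = E3 83 A4.
Offset 21: leading byte 0xF4 = 11110100 → 4-byte char #8 = F4 8F B3 A4.
Offset 25: leading byte 0xCE = 11001110 → 2-byte char #9 = CE A1.
Offset 27: leading byte 0xF3 = 11110011 → 4-byte char #10 = F3 BC 95 A6.
Offset 31: leading byte 0xF0 = 11110000 → 4-byte char #11 = F0 9F A4 B3.
Leading byte 0xF0 = 11110000 matches 11110xxx → 4-byte sequence.
Byte 1: 0xF0 = 11110000, payload 000 (3 bits).
Byte 2: 0x9F = 10011111 (10xxxxxx ✓), payload 011111.
Byte 3: 0xA4 = 10100100 (10xxxxxx ✓), payload 100100.
Byte 4: 0xB3 = 10110011 (10xxxxxx ✓), payload 110011.
Concatenate: 000011111100100110011 = 0x1F933 (21 bits → U+1F933).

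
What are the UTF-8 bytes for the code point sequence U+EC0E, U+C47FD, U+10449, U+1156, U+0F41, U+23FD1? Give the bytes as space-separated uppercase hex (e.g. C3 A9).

U+EC0E: 3-byte form → EE B0 8E.
U+C47FD: 4-byte form → F3 84 9F BD.
U+10449: 4-byte form → F0 90 91 89.
U+1156: 3-byte form → E1 85 96.
U+0F41: 3-byte form → E0 BD 81.
U+23FD1: 4-byte form → F0 A3 BF 91.
Concatenated (21 bytes): EE B0 8E F3 84 9F BD F0 90 91 89 E1 85 96 E0 BD 81 F0 A3 BF 91.

EE B0 8E F3 84 9F BD F0 90 91 89 E1 85 96 E0 BD 81 F0 A3 BF 91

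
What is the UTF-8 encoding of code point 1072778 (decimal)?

F4 85 BA 8A

U+105E8A = 0x105E8A = 1072778 decimal. In range U+10000–U+10FFFF → 4-byte form: 11110xxx 10xxxxxx 10xxxxxx 10xxxxxx.
Binary (21 bits): 100000101111010001010.
Split 3+6+6+6: 100 | 000101 | 111010 | 001010.
Byte 1: 11110100 = 0xF4.
Byte 2: 10000101 = 0x85.
Byte 3: 10111010 = 0xBA.
Byte 4: 10001010 = 0x8A.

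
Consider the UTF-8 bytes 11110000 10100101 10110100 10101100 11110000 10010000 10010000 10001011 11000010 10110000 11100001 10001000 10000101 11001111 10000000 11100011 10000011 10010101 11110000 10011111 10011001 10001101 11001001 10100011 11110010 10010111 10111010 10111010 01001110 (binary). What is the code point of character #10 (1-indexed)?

Offset 0: leading byte 0xF0 = 11110000 → 4-byte char #1 = F0 A5 B4 AC.
Offset 4: leading byte 0xF0 = 11110000 → 4-byte char #2 = F0 90 90 8B.
Offset 8: leading byte 0xC2 = 11000010 → 2-byte char #3 = C2 B0.
Offset 10: leading byte 0xE1 = 11100001 → 3-byte char #4 = E1 88 85.
Offset 13: leading byte 0xCF = 11001111 → 2-byte char #5 = CF 80.
Offset 15: leading byte 0xE3 = 11100011 → 3-byte char #6 = E3 83 95.
Offset 18: leading byte 0xF0 = 11110000 → 4-byte char #7 = F0 9F 99 8D.
Offset 22: leading byte 0xC9 = 11001001 → 2-byte char #8 = C9 A3.
Offset 24: leading byte 0xF2 = 11110010 → 4-byte char #9 = F2 97 BA BA.
Offset 28: leading byte 0x4E = 01001110 → 1-byte char #10 = 4E.
Leading byte 0x4E = 01001110 matches 0xxxxxxx → 1-byte sequence.
Byte 1: 0x4E = 01001110, payload 1001110 (7 bits).
Concatenate: 1001110 = 0x4E (7 bits → U+004E).

U+004E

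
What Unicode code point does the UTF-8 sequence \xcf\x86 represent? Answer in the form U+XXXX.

U+03C6

Leading byte 0xCF = 11001111 matches 110xxxxx → 2-byte sequence.
Byte 1: 0xCF = 11001111, payload 01111 (5 bits).
Byte 2: 0x86 = 10000110 (10xxxxxx ✓), payload 000110.
Concatenate: 01111000110 = 0x3C6 (11 bits → U+03C6).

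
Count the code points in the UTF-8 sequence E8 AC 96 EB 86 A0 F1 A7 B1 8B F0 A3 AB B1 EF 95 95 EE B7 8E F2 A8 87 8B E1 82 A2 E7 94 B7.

9

Byte at offset 0: 0xE8 = 11101000 → 3-byte char (#1). Advance 3.
Byte at offset 3: 0xEB = 11101011 → 3-byte char (#2). Advance 3.
Byte at offset 6: 0xF1 = 11110001 → 4-byte char (#3). Advance 4.
Byte at offset 10: 0xF0 = 11110000 → 4-byte char (#4). Advance 4.
Byte at offset 14: 0xEF = 11101111 → 3-byte char (#5). Advance 3.
Byte at offset 17: 0xEE = 11101110 → 3-byte char (#6). Advance 3.
Byte at offset 20: 0xF2 = 11110010 → 4-byte char (#7). Advance 4.
Byte at offset 24: 0xE1 = 11100001 → 3-byte char (#8). Advance 3.
Byte at offset 27: 0xE7 = 11100111 → 3-byte char (#9). Advance 3.
Reached end at offset 30 after 9 code points.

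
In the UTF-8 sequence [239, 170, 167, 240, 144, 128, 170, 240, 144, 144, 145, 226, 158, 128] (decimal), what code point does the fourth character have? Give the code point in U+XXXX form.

U+2780

Offset 0: leading byte 0xEF = 11101111 → 3-byte char #1 = EF AA A7.
Offset 3: leading byte 0xF0 = 11110000 → 4-byte char #2 = F0 90 80 AA.
Offset 7: leading byte 0xF0 = 11110000 → 4-byte char #3 = F0 90 90 91.
Offset 11: leading byte 0xE2 = 11100010 → 3-byte char #4 = E2 9E 80.
Leading byte 0xE2 = 11100010 matches 1110xxxx → 3-byte sequence.
Byte 1: 0xE2 = 11100010, payload 0010 (4 bits).
Byte 2: 0x9E = 10011110 (10xxxxxx ✓), payload 011110.
Byte 3: 0x80 = 10000000 (10xxxxxx ✓), payload 000000.
Concatenate: 0010011110000000 = 0x2780 (16 bits → U+2780).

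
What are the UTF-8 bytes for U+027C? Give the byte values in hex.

C9 BC

U+027C = 0x27C = 636 decimal. In range U+0080–U+07FF → 2-byte form: 110xxxxx 10xxxxxx.
Binary (11 bits): 01001111100.
Split 5+6: 01001 | 111100.
Byte 1: 11001001 = 0xC9.
Byte 2: 10111100 = 0xBC.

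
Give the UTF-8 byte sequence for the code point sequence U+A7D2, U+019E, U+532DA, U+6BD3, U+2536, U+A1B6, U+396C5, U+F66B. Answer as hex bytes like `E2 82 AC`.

EA 9F 92 C6 9E F1 93 8B 9A E6 AF 93 E2 94 B6 EA 86 B6 F0 B9 9B 85 EF 99 AB

U+A7D2: 3-byte form → EA 9F 92.
U+019E: 2-byte form → C6 9E.
U+532DA: 4-byte form → F1 93 8B 9A.
U+6BD3: 3-byte form → E6 AF 93.
U+2536: 3-byte form → E2 94 B6.
U+A1B6: 3-byte form → EA 86 B6.
U+396C5: 4-byte form → F0 B9 9B 85.
U+F66B: 3-byte form → EF 99 AB.
Concatenated (25 bytes): EA 9F 92 C6 9E F1 93 8B 9A E6 AF 93 E2 94 B6 EA 86 B6 F0 B9 9B 85 EF 99 AB.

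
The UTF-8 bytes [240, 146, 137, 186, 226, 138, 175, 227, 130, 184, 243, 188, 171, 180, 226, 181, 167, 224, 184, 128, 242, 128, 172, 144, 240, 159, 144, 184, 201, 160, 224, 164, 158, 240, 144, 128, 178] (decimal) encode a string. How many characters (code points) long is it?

11

Byte at offset 0: 0xF0 = 11110000 → 4-byte char (#1). Advance 4.
Byte at offset 4: 0xE2 = 11100010 → 3-byte char (#2). Advance 3.
Byte at offset 7: 0xE3 = 11100011 → 3-byte char (#3). Advance 3.
Byte at offset 10: 0xF3 = 11110011 → 4-byte char (#4). Advance 4.
Byte at offset 14: 0xE2 = 11100010 → 3-byte char (#5). Advance 3.
Byte at offset 17: 0xE0 = 11100000 → 3-byte char (#6). Advance 3.
Byte at offset 20: 0xF2 = 11110010 → 4-byte char (#7). Advance 4.
Byte at offset 24: 0xF0 = 11110000 → 4-byte char (#8). Advance 4.
Byte at offset 28: 0xC9 = 11001001 → 2-byte char (#9). Advance 2.
Byte at offset 30: 0xE0 = 11100000 → 3-byte char (#10). Advance 3.
Byte at offset 33: 0xF0 = 11110000 → 4-byte char (#11). Advance 4.
Reached end at offset 37 after 11 code points.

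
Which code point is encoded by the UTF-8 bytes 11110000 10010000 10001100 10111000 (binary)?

Leading byte 0xF0 = 11110000 matches 11110xxx → 4-byte sequence.
Byte 1: 0xF0 = 11110000, payload 000 (3 bits).
Byte 2: 0x90 = 10010000 (10xxxxxx ✓), payload 010000.
Byte 3: 0x8C = 10001100 (10xxxxxx ✓), payload 001100.
Byte 4: 0xB8 = 10111000 (10xxxxxx ✓), payload 111000.
Concatenate: 000010000001100111000 = 0x10338 (21 bits → U+10338).

U+10338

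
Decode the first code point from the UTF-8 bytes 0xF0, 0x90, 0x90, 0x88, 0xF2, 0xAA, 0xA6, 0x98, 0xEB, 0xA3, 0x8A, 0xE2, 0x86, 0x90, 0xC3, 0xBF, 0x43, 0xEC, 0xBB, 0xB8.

U+10408

Offset 0: leading byte 0xF0 = 11110000 → 4-byte char #1 = F0 90 90 88.
Leading byte 0xF0 = 11110000 matches 11110xxx → 4-byte sequence.
Byte 1: 0xF0 = 11110000, payload 000 (3 bits).
Byte 2: 0x90 = 10010000 (10xxxxxx ✓), payload 010000.
Byte 3: 0x90 = 10010000 (10xxxxxx ✓), payload 010000.
Byte 4: 0x88 = 10001000 (10xxxxxx ✓), payload 001000.
Concatenate: 000010000010000001000 = 0x10408 (21 bits → U+10408).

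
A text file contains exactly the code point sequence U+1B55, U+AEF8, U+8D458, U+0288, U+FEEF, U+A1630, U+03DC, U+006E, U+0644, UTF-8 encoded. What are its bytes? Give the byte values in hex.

U+1B55: 3-byte form → E1 AD 95.
U+AEF8: 3-byte form → EA BB B8.
U+8D458: 4-byte form → F2 8D 91 98.
U+0288: 2-byte form → CA 88.
U+FEEF: 3-byte form → EF BB AF.
U+A1630: 4-byte form → F2 A1 98 B0.
U+03DC: 2-byte form → CF 9C.
U+006E: 1-byte form → 6E.
U+0644: 2-byte form → D9 84.
Concatenated (24 bytes): E1 AD 95 EA BB B8 F2 8D 91 98 CA 88 EF BB AF F2 A1 98 B0 CF 9C 6E D9 84.

E1 AD 95 EA BB B8 F2 8D 91 98 CA 88 EF BB AF F2 A1 98 B0 CF 9C 6E D9 84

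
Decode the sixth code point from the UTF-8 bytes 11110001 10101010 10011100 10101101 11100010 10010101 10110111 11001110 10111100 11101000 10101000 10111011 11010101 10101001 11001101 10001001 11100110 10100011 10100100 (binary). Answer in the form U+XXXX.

U+0349

Offset 0: leading byte 0xF1 = 11110001 → 4-byte char #1 = F1 AA 9C AD.
Offset 4: leading byte 0xE2 = 11100010 → 3-byte char #2 = E2 95 B7.
Offset 7: leading byte 0xCE = 11001110 → 2-byte char #3 = CE BC.
Offset 9: leading byte 0xE8 = 11101000 → 3-byte char #4 = E8 A8 BB.
Offset 12: leading byte 0xD5 = 11010101 → 2-byte char #5 = D5 A9.
Offset 14: leading byte 0xCD = 11001101 → 2-byte char #6 = CD 89.
Leading byte 0xCD = 11001101 matches 110xxxxx → 2-byte sequence.
Byte 1: 0xCD = 11001101, payload 01101 (5 bits).
Byte 2: 0x89 = 10001001 (10xxxxxx ✓), payload 001001.
Concatenate: 01101001001 = 0x349 (11 bits → U+0349).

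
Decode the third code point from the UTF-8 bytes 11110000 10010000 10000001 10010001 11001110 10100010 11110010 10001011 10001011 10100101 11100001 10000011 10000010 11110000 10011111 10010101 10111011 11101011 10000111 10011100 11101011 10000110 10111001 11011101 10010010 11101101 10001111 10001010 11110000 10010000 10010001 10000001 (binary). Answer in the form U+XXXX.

Offset 0: leading byte 0xF0 = 11110000 → 4-byte char #1 = F0 90 81 91.
Offset 4: leading byte 0xCE = 11001110 → 2-byte char #2 = CE A2.
Offset 6: leading byte 0xF2 = 11110010 → 4-byte char #3 = F2 8B 8B A5.
Leading byte 0xF2 = 11110010 matches 11110xxx → 4-byte sequence.
Byte 1: 0xF2 = 11110010, payload 010 (3 bits).
Byte 2: 0x8B = 10001011 (10xxxxxx ✓), payload 001011.
Byte 3: 0x8B = 10001011 (10xxxxxx ✓), payload 001011.
Byte 4: 0xA5 = 10100101 (10xxxxxx ✓), payload 100101.
Concatenate: 010001011001011100101 = 0x8B2E5 (21 bits → U+8B2E5).

U+8B2E5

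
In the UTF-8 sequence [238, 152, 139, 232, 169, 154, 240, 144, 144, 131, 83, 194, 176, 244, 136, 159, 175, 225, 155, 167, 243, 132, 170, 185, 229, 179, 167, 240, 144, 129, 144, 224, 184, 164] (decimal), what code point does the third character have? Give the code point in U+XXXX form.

U+10403

Offset 0: leading byte 0xEE = 11101110 → 3-byte char #1 = EE 98 8B.
Offset 3: leading byte 0xE8 = 11101000 → 3-byte char #2 = E8 A9 9A.
Offset 6: leading byte 0xF0 = 11110000 → 4-byte char #3 = F0 90 90 83.
Leading byte 0xF0 = 11110000 matches 11110xxx → 4-byte sequence.
Byte 1: 0xF0 = 11110000, payload 000 (3 bits).
Byte 2: 0x90 = 10010000 (10xxxxxx ✓), payload 010000.
Byte 3: 0x90 = 10010000 (10xxxxxx ✓), payload 010000.
Byte 4: 0x83 = 10000011 (10xxxxxx ✓), payload 000011.
Concatenate: 000010000010000000011 = 0x10403 (21 bits → U+10403).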